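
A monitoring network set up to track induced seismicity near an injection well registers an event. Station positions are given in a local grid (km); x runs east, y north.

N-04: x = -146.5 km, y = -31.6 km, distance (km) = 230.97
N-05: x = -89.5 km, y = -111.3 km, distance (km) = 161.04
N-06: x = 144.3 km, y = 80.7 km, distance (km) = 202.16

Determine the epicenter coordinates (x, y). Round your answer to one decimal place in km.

Circle about each station: (x + 146.5)² + (y + 31.6)² = 230.97²; (x + 89.5)² + (y + 111.3)² = 161.04²; (x − 144.3)² + (y − 80.7)² = 202.16².
Subtracting the N-04 equation from the N-05 and N-06 equations removes the quadratic terms:
114.0 x − 159.4 y = 25350.39
581.6 x + 224.6 y = 17352.65
Solving the 2×2 system: x ≈ 71.5, y ≈ -107.9 km.
Check against N-04 (with the unrounded x, y): √((x + 146.5)²+(y + 31.6)²) = 230.97 ≈ 230.97 km. ✓

(71.5, -107.9)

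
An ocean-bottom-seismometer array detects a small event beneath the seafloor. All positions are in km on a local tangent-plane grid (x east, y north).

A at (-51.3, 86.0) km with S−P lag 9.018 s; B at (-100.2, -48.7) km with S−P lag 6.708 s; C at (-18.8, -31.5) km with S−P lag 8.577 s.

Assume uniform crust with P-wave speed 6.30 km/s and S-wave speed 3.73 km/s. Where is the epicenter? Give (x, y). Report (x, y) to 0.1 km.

-84.9 km east, 10.7 km north

Distance from S−P lag: d = Δt · v_P v_S / (v_P − v_S) = Δt · (6.30·3.73)/(6.30−3.73) ≈ 9.1436·Δt.
So d_A = 82.46, d_B = 61.34, d_C = 78.42 km.
Circle about each station: (x + 51.3)² + (y − 86.0)² = 82.46²; (x + 100.2)² + (y + 48.7)² = 61.34²; (x + 18.8)² + (y + 31.5)² = 78.42².
Subtracting the A equation from the B and C equations removes the quadratic terms:
-97.8 x − 269.4 y = 5421.10
65.0 x − 235.0 y = -8032.04
Solving the 2×2 system: x ≈ -84.9, y ≈ 10.7 km.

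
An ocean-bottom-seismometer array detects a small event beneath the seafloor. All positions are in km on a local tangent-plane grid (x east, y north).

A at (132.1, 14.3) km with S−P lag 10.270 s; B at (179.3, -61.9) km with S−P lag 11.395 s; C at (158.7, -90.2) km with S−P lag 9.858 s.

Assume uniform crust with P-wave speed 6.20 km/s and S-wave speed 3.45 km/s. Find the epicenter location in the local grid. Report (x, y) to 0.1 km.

(91.0, -54.2)

Distance from S−P lag: d = Δt · v_P v_S / (v_P − v_S) = Δt · (6.20·3.45)/(6.20−3.45) ≈ 7.7782·Δt.
So d_A = 79.88, d_B = 88.63, d_C = 76.68 km.
Circle about each station: (x − 132.1)² + (y − 14.3)² = 79.88²; (x − 179.3)² + (y + 61.9)² = 88.63²; (x − 158.7)² + (y + 90.2)² = 76.68².
Subtracting the A equation from the B and C equations removes the quadratic terms:
94.4 x − 152.4 y = 16850.74
53.2 x − 209.0 y = 16167.82
Solving the 2×2 system: x ≈ 91.0, y ≈ -54.2 km.
Check against A (with the unrounded x, y): √((x − 132.1)²+(y − 14.3)²) = 79.86 ≈ 79.88 km. ✓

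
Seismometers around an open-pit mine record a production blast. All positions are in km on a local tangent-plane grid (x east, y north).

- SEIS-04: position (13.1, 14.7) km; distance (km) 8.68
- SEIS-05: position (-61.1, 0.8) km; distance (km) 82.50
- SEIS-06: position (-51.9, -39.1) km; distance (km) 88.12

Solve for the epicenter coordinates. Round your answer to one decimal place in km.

x ≈ 20.8 km, y ≈ 10.7 km

Circle about each station: (x − 13.1)² + (y − 14.7)² = 8.68²; (x + 61.1)² + (y − 0.8)² = 82.50²; (x + 51.9)² + (y + 39.1)² = 88.12².
Subtracting pairs of circle equations eliminates x²+y² and gives linear equations (the radical axes):
-148.4 x − 27.8 y = -3384.76
-130.0 x − 107.6 y = -3855.07
Solving the 2×2 system: x ≈ 20.8, y ≈ 10.7 km.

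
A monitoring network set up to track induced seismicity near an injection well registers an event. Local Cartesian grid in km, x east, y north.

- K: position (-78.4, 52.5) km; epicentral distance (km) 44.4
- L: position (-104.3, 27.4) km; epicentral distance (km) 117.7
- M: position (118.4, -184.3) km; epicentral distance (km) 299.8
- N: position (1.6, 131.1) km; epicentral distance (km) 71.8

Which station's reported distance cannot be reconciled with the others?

Solve using three stations at a time. Using K, M, N (subtract circle equations pairwise → linear system) gives (x, y) ≈ (-38.2, 71.3).
Distances from that point to each station vs reported:
  K: calculated 44.4 vs reported 44.4 → residual 0.0 km
  L: calculated 79.4 vs reported 117.7 → residual 38.3 km
  M: calculated 299.8 vs reported 299.8 → residual 0.0 km
  N: calculated 71.8 vs reported 71.8 → residual 0.0 km
K, M, N are mutually consistent (residuals ≈ 0); L is off by 38.3 km.

L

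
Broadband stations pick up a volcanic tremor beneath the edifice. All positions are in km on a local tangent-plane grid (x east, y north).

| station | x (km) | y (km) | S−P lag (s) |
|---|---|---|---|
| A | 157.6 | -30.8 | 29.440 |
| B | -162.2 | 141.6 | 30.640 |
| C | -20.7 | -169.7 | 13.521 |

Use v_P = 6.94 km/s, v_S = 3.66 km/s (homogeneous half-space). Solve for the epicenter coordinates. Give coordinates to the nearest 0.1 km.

(-66.0, -75.3)

Distance from S−P lag: d = Δt · v_P v_S / (v_P − v_S) = Δt · (6.94·3.66)/(6.94−3.66) ≈ 7.7440·Δt.
So d_A = 227.98, d_B = 237.28, d_C = 104.71 km.
Circle about each station: (x − 157.6)² + (y + 30.8)² = 227.98²; (x + 162.2)² + (y − 141.6)² = 237.28²; (x + 20.7)² + (y + 169.7)² = 104.71².
Subtracting the A equation from the B and C equations removes the quadratic terms:
-639.6 x + 344.8 y = 16246.08
-356.6 x − 277.8 y = 44450.88
Solving the 2×2 system: x ≈ -66.0, y ≈ -75.3 km.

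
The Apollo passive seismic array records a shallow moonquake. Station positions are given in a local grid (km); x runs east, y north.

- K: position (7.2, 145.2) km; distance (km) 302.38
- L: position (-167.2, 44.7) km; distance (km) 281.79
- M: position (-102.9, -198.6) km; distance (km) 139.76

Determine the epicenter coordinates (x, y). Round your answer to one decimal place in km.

Circle about each station: (x − 7.2)² + (y − 145.2)² = 302.38²; (x + 167.2)² + (y − 44.7)² = 281.79²; (x + 102.9)² + (y + 198.6)² = 139.76².
Subtracting the K equation from the L and M equations removes the quadratic terms:
-348.8 x − 201.0 y = 20847.11
-220.2 x − 687.6 y = 100796.30
Solving the 2×2 system: x ≈ 30.3, y ≈ -156.3 km.

30.3 km east, -156.3 km north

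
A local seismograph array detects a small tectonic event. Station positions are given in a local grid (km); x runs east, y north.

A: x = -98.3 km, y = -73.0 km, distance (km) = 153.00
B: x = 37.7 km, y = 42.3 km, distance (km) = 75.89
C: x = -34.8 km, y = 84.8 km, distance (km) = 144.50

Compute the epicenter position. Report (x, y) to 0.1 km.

(49.3, -32.7)

Circle about each station: (x + 98.3)² + (y + 73.0)² = 153.00²; (x − 37.7)² + (y − 42.3)² = 75.89²; (x + 34.8)² + (y − 84.8)² = 144.50².
Subtracting the A equation from the B and C equations removes the quadratic terms:
272.0 x + 230.6 y = 5868.40
127.0 x + 315.6 y = -4061.06
Solving the 2×2 system: x ≈ 49.3, y ≈ -32.7 km.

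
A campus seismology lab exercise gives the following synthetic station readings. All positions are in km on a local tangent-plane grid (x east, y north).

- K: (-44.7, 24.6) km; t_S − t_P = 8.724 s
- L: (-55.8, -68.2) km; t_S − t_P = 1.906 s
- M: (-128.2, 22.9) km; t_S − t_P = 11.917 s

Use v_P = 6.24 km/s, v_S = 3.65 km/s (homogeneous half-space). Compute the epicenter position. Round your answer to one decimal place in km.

(-54.4, -51.5)

Distance from S−P lag: d = Δt · v_P v_S / (v_P − v_S) = Δt · (6.24·3.65)/(6.24−3.65) ≈ 8.7938·Δt.
So d_K = 76.72, d_L = 16.76, d_M = 104.80 km.
Circle about each station: (x + 44.7)² + (y − 24.6)² = 76.72²; (x + 55.8)² + (y + 68.2)² = 16.76²; (x + 128.2)² + (y − 22.9)² = 104.80².
Subtracting the K equation from the L and M equations removes the quadratic terms:
-22.2 x − 185.6 y = 10766.69
-167.0 x − 3.4 y = 9259.32
Solving the 2×2 system: x ≈ -54.4, y ≈ -51.5 km.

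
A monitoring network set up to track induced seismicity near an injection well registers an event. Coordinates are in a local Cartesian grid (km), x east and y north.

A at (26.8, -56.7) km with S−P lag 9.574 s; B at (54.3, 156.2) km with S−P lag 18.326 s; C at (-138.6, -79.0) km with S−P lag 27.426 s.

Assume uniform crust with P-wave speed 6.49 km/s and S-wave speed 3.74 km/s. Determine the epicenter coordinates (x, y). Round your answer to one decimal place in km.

90.7 km east, -1.4 km north

Distance from S−P lag: d = Δt · v_P v_S / (v_P − v_S) = Δt · (6.49·3.74)/(6.49−3.74) ≈ 8.8264·Δt.
So d_A = 84.50, d_B = 161.75, d_C = 242.07 km.
Circle about each station: (x − 26.8)² + (y + 56.7)² = 84.50²; (x − 54.3)² + (y − 156.2)² = 161.75²; (x + 138.6)² + (y + 79.0)² = 242.07².
Subtracting pairs of circle equations eliminates x²+y² and gives linear equations (the radical axes):
55.0 x + 425.8 y = 4390.99
-330.8 x − 44.6 y = -29939.80
Solving the 2×2 system: x ≈ 90.7, y ≈ -1.4 km.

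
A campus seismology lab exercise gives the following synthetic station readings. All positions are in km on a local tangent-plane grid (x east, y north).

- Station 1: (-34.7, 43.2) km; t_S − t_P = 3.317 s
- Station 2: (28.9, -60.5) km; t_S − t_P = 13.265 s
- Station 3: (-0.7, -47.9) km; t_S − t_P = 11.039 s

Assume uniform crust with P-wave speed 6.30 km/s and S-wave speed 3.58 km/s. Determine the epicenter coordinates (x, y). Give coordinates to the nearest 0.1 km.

x ≈ -7.2 km, y ≈ 43.4 km

Distance from S−P lag: d = Δt · v_P v_S / (v_P − v_S) = Δt · (6.30·3.58)/(6.30−3.58) ≈ 8.2919·Δt.
So d_Station 1 = 27.50, d_Station 2 = 109.99, d_Station 3 = 91.53 km.
Circle about each station: (x + 34.7)² + (y − 43.2)² = 27.50²; (x − 28.9)² + (y + 60.5)² = 109.99²; (x + 0.7)² + (y + 47.9)² = 91.53².
Subtracting pairs of circle equations eliminates x²+y² and gives linear equations (the radical axes):
127.2 x − 207.4 y = -9916.42
68.0 x − 182.2 y = -8396.92
Solving the 2×2 system: x ≈ -7.2, y ≈ 43.4 km.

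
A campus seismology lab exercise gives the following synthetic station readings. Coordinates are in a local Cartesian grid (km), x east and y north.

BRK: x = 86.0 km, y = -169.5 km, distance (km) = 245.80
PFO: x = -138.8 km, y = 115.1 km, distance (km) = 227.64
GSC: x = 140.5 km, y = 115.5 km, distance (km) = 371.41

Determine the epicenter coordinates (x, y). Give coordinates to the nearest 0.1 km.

-153.0 km east, -112.1 km north

Circle about each station: (x − 86.0)² + (y + 169.5)² = 245.80²; (x + 138.8)² + (y − 115.1)² = 227.64²; (x − 140.5)² + (y − 115.5)² = 371.41².
Subtracting the BRK equation from the PFO and GSC equations removes the quadratic terms:
-449.6 x + 569.2 y = 4984.87
109.0 x + 570.0 y = -80573.50
Solving the 2×2 system: x ≈ -153.0, y ≈ -112.1 km.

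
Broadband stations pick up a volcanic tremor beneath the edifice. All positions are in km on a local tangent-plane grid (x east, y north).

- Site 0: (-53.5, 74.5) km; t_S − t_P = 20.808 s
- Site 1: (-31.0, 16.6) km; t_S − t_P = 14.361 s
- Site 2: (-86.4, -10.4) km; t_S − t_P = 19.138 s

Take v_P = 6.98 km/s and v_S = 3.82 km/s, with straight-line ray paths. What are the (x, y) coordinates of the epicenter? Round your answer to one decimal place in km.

(70.1, -50.2)

Distance from S−P lag: d = Δt · v_P v_S / (v_P − v_S) = Δt · (6.98·3.82)/(6.98−3.82) ≈ 8.4378·Δt.
So d_Site 0 = 175.57, d_Site 1 = 121.18, d_Site 2 = 161.48 km.
Circle about each station: (x + 53.5)² + (y − 74.5)² = 175.57²; (x + 31.0)² + (y − 16.6)² = 121.18²; (x + 86.4)² + (y + 10.4)² = 161.48².
Subtracting the Site 0 equation from the Site 1 and Site 2 equations removes the quadratic terms:
45.0 x − 115.8 y = 8964.29
-65.8 x − 169.8 y = 3909.65
Solving the 2×2 system: x ≈ 70.1, y ≈ -50.2 km.
Check against Site 0 (with the unrounded x, y): √((x + 53.5)²+(y − 74.5)²) = 175.55 ≈ 175.57 km. ✓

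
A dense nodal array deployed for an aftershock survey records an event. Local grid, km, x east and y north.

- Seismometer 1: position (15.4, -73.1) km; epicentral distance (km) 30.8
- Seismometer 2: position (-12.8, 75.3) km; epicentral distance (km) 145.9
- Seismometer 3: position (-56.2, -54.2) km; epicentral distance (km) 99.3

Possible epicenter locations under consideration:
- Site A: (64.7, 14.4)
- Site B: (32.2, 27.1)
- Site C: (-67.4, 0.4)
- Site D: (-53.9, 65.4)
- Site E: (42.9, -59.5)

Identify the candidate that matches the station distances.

Site E

For each candidate, compare |candidate − station| to the reported distance:
Site A: residuals Seismometer 1 69.6, Seismometer 2 47.3, Seismometer 3 39.7 → max 69.6 km
Site B: residuals Seismometer 1 70.8, Seismometer 2 80.0, Seismometer 3 20.8 → max 80.0 km
Site C: residuals Seismometer 1 79.9, Seismometer 2 53.2, Seismometer 3 43.6 → max 79.9 km
Site D: residuals Seismometer 1 124.1, Seismometer 2 103.6, Seismometer 3 20.3 → max 124.1 km
Site E: residuals Seismometer 1 0.1, Seismometer 2 0.0, Seismometer 3 0.1 → max 0.1 km
Only Site E has all residuals ≈ 0.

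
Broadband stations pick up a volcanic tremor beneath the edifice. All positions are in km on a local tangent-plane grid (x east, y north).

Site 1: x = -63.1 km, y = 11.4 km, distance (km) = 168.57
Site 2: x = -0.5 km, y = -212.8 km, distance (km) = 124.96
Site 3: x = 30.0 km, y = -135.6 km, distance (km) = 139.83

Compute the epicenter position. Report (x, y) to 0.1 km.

Circle about each station: (x + 63.1)² + (y − 11.4)² = 168.57²; (x + 0.5)² + (y + 212.8)² = 124.96²; (x − 30.0)² + (y + 135.6)² = 139.83².
Subtracting the Site 1 equation from the Site 2 and Site 3 equations removes the quadratic terms:
125.2 x − 448.4 y = 53973.36
186.2 x − 294.0 y = 24039.21
Solving the 2×2 system: x ≈ -109.0, y ≈ -150.8 km.
Check against Site 1 (with the unrounded x, y): √((x + 63.1)²+(y − 11.4)²) = 168.58 ≈ 168.57 km. ✓

-109.0 km east, -150.8 km north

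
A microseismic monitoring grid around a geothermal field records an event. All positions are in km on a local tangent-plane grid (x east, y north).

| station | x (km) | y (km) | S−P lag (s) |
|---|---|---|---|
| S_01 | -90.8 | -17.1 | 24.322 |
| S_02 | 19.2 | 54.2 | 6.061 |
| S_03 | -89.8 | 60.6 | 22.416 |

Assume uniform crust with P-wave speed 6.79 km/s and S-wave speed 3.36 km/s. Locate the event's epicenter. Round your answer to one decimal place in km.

58.5 km east, 45.2 km north

Distance from S−P lag: d = Δt · v_P v_S / (v_P − v_S) = Δt · (6.79·3.36)/(6.79−3.36) ≈ 6.6514·Δt.
So d_S_01 = 161.78, d_S_02 = 40.31, d_S_03 = 149.10 km.
Circle about each station: (x + 90.8)² + (y + 17.1)² = 161.78²; (x − 19.2)² + (y − 54.2)² = 40.31²; (x + 89.8)² + (y − 60.6)² = 149.10².
Subtracting the S_01 equation from the S_02 and S_03 equations removes the quadratic terms:
220.0 x + 142.6 y = 19317.10
2.0 x + 155.4 y = 7141.31
Solving the 2×2 system: x ≈ 58.5, y ≈ 45.2 km.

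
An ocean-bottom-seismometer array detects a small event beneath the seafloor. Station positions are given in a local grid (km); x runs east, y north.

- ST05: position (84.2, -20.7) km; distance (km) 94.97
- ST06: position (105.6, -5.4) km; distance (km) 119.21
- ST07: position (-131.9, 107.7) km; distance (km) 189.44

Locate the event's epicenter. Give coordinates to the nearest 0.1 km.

-9.4 km east, -36.8 km north

Circle about each station: (x − 84.2)² + (y + 20.7)² = 94.97²; (x − 105.6)² + (y + 5.4)² = 119.21²; (x + 131.9)² + (y − 107.7)² = 189.44².
Subtracting the ST05 equation from the ST06 and ST07 equations removes the quadratic terms:
42.8 x + 30.6 y = -1529.33
-432.2 x + 256.8 y = -5389.44
Solving the 2×2 system: x ≈ -9.4, y ≈ -36.8 km.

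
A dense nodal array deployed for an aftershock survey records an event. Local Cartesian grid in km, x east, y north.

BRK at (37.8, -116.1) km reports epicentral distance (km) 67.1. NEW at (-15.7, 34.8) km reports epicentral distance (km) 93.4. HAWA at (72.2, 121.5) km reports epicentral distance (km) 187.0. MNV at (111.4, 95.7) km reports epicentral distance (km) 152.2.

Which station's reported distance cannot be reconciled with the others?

MNV

Solve using three stations at a time. Using BRK, NEW, HAWA (subtract circle equations pairwise → linear system) gives (x, y) ≈ (10.2, -54.9).
Distances from that point to each station vs reported:
  BRK: calculated 67.1 vs reported 67.1 → residual 0.0 km
  NEW: calculated 93.4 vs reported 93.4 → residual 0.0 km
  HAWA: calculated 187.0 vs reported 187.0 → residual 0.0 km
  MNV: calculated 181.5 vs reported 152.2 → residual 29.3 km
BRK, NEW, HAWA are mutually consistent (residuals ≈ 0); MNV is off by 29.3 km.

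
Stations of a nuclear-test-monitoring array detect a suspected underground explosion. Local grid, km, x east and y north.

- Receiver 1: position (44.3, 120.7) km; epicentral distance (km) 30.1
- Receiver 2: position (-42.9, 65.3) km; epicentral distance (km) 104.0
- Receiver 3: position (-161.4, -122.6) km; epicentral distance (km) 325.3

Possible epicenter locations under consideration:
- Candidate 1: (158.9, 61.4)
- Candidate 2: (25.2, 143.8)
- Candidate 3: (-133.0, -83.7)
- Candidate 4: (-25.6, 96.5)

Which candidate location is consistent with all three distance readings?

For each candidate, compare |candidate − station| to the reported distance:
Candidate 1: residuals Receiver 1 98.9, Receiver 2 97.8, Receiver 3 44.1 → max 98.9 km
Candidate 2: residuals Receiver 1 0.1, Receiver 2 0.1, Receiver 3 0.0 → max 0.1 km
Candidate 3: residuals Receiver 1 240.5, Receiver 2 70.1, Receiver 3 277.1 → max 277.1 km
Candidate 4: residuals Receiver 1 43.9, Receiver 2 68.3, Receiver 3 67.5 → max 68.3 km
Only Candidate 2 has all residuals ≈ 0.

Candidate 2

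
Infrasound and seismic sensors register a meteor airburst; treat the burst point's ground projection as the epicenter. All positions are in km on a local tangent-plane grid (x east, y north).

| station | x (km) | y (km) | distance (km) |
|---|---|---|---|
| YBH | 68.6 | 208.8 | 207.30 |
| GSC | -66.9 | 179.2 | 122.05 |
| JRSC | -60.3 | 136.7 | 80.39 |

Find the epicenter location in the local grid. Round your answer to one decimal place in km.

-72.9 km east, 57.3 km north

Circle about each station: (x − 68.6)² + (y − 208.8)² = 207.30²; (x + 66.9)² + (y − 179.2)² = 122.05²; (x + 60.3)² + (y − 136.7)² = 80.39².
Subtracting pairs of circle equations eliminates x²+y² and gives linear equations (the radical axes):
-271.0 x − 59.2 y = 16361.94
-257.8 x − 144.2 y = 10530.32
Solving the 2×2 system: x ≈ -72.9, y ≈ 57.3 km.
Check against YBH (with the unrounded x, y): √((x − 68.6)²+(y − 208.8)²) = 207.31 ≈ 207.30 km. ✓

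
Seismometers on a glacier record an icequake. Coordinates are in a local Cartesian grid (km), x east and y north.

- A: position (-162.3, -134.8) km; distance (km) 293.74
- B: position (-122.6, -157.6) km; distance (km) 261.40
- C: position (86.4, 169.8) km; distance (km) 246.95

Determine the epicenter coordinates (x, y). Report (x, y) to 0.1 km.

Circle about each station: (x + 162.3)² + (y + 134.8)² = 293.74²; (x + 122.6)² + (y + 157.6)² = 261.40²; (x − 86.4)² + (y − 169.8)² = 246.95².
Subtracting the A equation from the B and C equations removes the quadratic terms:
79.4 x − 45.6 y = 13309.42
497.4 x + 609.2 y = 17083.56
Solving the 2×2 system: x ≈ 125.1, y ≈ -74.1 km.

(125.1, -74.1)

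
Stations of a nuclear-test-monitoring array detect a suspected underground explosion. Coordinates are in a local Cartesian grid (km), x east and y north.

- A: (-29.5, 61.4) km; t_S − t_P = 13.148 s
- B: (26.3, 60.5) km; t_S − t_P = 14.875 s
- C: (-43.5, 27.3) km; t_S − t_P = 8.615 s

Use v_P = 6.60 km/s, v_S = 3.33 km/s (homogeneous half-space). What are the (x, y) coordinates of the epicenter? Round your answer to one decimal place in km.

x ≈ -22.6 km, y ≈ -26.7 km

Distance from S−P lag: d = Δt · v_P v_S / (v_P − v_S) = Δt · (6.60·3.33)/(6.60−3.33) ≈ 6.7211·Δt.
So d_A = 88.37, d_B = 99.98, d_C = 57.90 km.
Circle about each station: (x + 29.5)² + (y − 61.4)² = 88.37²; (x − 26.3)² + (y − 60.5)² = 99.98²; (x + 43.5)² + (y − 27.3)² = 57.90².
Subtracting the A equation from the B and C equations removes the quadratic terms:
111.6 x − 1.8 y = -2475.01
-28.0 x − 68.2 y = 2454.18
Solving the 2×2 system: x ≈ -22.6, y ≈ -26.7 km.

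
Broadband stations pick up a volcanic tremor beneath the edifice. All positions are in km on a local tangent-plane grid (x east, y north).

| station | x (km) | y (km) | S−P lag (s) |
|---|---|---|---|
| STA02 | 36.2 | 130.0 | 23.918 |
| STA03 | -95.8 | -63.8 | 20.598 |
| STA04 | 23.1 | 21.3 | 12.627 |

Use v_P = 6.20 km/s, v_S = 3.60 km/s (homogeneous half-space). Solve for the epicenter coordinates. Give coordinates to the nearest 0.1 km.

x ≈ 80.9 km, y ≈ -70.4 km

Distance from S−P lag: d = Δt · v_P v_S / (v_P − v_S) = Δt · (6.20·3.60)/(6.20−3.60) ≈ 8.5846·Δt.
So d_STA02 = 205.33, d_STA03 = 176.83, d_STA04 = 108.40 km.
Circle about each station: (x − 36.2)² + (y − 130.0)² = 205.33²; (x + 95.8)² + (y + 63.8)² = 176.83²; (x − 23.1)² + (y − 21.3)² = 108.40².
Subtracting the STA02 equation from the STA03 and STA04 equations removes the quadratic terms:
-264.0 x − 387.6 y = 5929.20
-26.2 x − 217.4 y = 13186.71
Solving the 2×2 system: x ≈ 80.9, y ≈ -70.4 km.
Check against STA02 (with the unrounded x, y): √((x − 36.2)²+(y − 130.0)²) = 205.33 ≈ 205.33 km. ✓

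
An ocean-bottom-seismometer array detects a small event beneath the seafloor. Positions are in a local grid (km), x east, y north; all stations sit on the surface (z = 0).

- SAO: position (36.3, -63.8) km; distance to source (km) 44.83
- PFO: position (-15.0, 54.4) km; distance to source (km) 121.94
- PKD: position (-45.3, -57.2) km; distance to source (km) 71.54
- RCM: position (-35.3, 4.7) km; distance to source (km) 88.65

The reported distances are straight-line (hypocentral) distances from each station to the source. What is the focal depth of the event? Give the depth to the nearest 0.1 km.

38.8 km

Each station gives a sphere (x−x_i)² + (y−y_i)² + z² = d_i² (stations at z=0).
Subtracting the SAO sphere from PFO and PKD: z² cancels, leaving linear equations in x and y:
-102.6 x + 236.4 y = -15063.40
-163.2 x + 13.2 y = -3172.44
Solving: x ≈ 14.805, y ≈ -57.295 km (keep extra digits for the depth step; rounded: 14.8, -57.3).
Then from the SAO sphere: z² = 44.83² − (x − 36.3)² − (y + 63.8)² with x = 14.805, y = -57.295, so z ≈ 38.799 ≈ 38.8 km.
Check against RCM (with the unrounded solution): distance 88.65 ≈ 88.65 km. ✓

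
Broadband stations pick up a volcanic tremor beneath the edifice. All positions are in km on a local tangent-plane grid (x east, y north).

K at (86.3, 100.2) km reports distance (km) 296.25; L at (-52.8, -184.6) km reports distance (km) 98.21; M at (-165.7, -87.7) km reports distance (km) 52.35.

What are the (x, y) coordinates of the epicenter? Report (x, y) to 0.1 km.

Circle about each station: (x − 86.3)² + (y − 100.2)² = 296.25²; (x + 52.8)² + (y + 184.6)² = 98.21²; (x + 165.7)² + (y + 87.7)² = 52.35².
Subtracting the K equation from the L and M equations removes the quadratic terms:
-278.2 x − 569.6 y = 97496.13
-504.0 x − 375.8 y = 102683.59
Solving the 2×2 system: x ≈ -119.7, y ≈ -112.7 km.

(-119.7, -112.7)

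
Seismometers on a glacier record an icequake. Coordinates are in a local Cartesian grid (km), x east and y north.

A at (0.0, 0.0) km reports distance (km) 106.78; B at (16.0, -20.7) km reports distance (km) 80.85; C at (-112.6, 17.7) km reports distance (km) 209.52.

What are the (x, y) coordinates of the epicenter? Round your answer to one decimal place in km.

(74.6, -76.4)

Circle about each station: x² + y² = 106.78²; (x − 16.0)² + (y + 20.7)² = 80.85²; (x + 112.6)² + (y − 17.7)² = 209.52².
Subtracting pairs of circle equations eliminates x²+y² and gives linear equations (the radical axes):
32.0 x − 41.4 y = 5549.74
-225.2 x + 35.4 y = -19504.61
Solving the 2×2 system: x ≈ 74.6, y ≈ -76.4 km.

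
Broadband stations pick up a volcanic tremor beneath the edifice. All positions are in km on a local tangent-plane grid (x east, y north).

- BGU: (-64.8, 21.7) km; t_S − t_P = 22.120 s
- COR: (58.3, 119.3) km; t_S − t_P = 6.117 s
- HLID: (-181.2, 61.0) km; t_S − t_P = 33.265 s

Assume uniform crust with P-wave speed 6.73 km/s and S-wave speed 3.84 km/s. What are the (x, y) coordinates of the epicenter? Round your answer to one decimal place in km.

Distance from S−P lag: d = Δt · v_P v_S / (v_P − v_S) = Δt · (6.73·3.84)/(6.73−3.84) ≈ 8.9423·Δt.
So d_BGU = 197.80, d_COR = 54.70, d_HLID = 297.47 km.
Circle about each station: (x + 64.8)² + (y − 21.7)² = 197.80²; (x − 58.3)² + (y − 119.3)² = 54.70²; (x + 181.2)² + (y − 61.0)² = 297.47².
Subtracting pairs of circle equations eliminates x²+y² and gives linear equations (the radical axes):
246.2 x + 195.2 y = 49094.20
-232.8 x + 78.6 y = -17479.05
Solving the 2×2 system: x ≈ 112.2, y ≈ 110.0 km.
Check against BGU (with the unrounded x, y): √((x + 64.8)²+(y − 21.7)²) = 197.80 ≈ 197.80 km. ✓

x ≈ 112.2 km, y ≈ 110.0 km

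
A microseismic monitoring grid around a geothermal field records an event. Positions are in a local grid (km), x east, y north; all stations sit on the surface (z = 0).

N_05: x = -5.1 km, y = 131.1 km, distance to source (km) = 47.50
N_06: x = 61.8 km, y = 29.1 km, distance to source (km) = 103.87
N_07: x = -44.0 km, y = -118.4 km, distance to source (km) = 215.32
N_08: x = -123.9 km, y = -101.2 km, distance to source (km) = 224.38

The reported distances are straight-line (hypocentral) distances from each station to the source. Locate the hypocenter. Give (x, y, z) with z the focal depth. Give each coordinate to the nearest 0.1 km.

Each station gives a sphere (x−x_i)² + (y−y_i)² + z² = d_i² (stations at z=0).
Subtracting the N_05 sphere from N_06 and N_07: z² cancels, leaving linear equations in x and y:
133.8 x − 204.0 y = -21079.90
-77.8 x − 499.0 y = -45365.11
Solving: x ≈ -15.300, y ≈ 93.298 km (keep extra digits for the depth step; rounded: -15.3, 93.3).
Then from the N_05 sphere: z² = 47.50² − (x + 5.1)² − (y − 131.1)² with x = -15.300, y = 93.298, so z ≈ 26.893 ≈ 26.9 km.

x ≈ -15.3 km, y ≈ 93.3 km, depth ≈ 26.9 km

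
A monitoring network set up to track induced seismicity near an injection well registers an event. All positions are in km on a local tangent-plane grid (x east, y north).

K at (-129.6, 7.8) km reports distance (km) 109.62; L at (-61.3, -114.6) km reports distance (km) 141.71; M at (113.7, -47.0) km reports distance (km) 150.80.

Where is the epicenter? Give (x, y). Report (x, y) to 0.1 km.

Circle about each station: (x + 129.6)² + (y − 7.8)² = 109.62²; (x + 61.3)² + (y + 114.6)² = 141.71²; (x − 113.7)² + (y + 47.0)² = 150.80².
Subtracting pairs of circle equations eliminates x²+y² and gives linear equations (the radical axes):
136.6 x − 244.8 y = -8031.33
486.6 x − 109.6 y = -12444.41
Solving the 2×2 system: x ≈ -20.8, y ≈ 21.2 km.

-20.8 km east, 21.2 km north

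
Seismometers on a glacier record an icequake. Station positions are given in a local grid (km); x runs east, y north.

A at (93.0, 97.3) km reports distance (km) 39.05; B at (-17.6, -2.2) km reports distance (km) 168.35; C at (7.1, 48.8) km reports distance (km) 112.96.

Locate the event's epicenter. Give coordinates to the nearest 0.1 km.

x ≈ 80.8 km, y ≈ 134.4 km

Circle about each station: (x − 93.0)² + (y − 97.3)² = 39.05²; (x + 17.6)² + (y + 2.2)² = 168.35²; (x − 7.1)² + (y − 48.8)² = 112.96².
Subtracting the A equation from the B and C equations removes the quadratic terms:
-221.2 x − 199.0 y = -44618.51
-171.8 x − 97.0 y = -26919.50
Solving the 2×2 system: x ≈ 80.8, y ≈ 134.4 km.
Check against A (with the unrounded x, y): √((x − 93.0)²+(y − 97.3)²) = 39.03 ≈ 39.05 km. ✓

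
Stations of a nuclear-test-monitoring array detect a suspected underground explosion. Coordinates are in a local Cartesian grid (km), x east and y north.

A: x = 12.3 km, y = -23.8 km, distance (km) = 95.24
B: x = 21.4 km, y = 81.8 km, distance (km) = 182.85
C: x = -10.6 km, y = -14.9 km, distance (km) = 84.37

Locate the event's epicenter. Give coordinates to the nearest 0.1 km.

-65.1 km east, -79.3 km north

Circle about each station: (x − 12.3)² + (y + 23.8)² = 95.24²; (x − 21.4)² + (y − 81.8)² = 182.85²; (x + 10.6)² + (y + 14.9)² = 84.37².
Subtracting the A equation from the B and C equations removes the quadratic terms:
18.2 x + 211.2 y = -17931.99
-45.8 x + 17.8 y = 1569.00
Solving the 2×2 system: x ≈ -65.1, y ≈ -79.3 km.
Check against A (with the unrounded x, y): √((x − 12.3)²+(y + 23.8)²) = 95.22 ≈ 95.24 km. ✓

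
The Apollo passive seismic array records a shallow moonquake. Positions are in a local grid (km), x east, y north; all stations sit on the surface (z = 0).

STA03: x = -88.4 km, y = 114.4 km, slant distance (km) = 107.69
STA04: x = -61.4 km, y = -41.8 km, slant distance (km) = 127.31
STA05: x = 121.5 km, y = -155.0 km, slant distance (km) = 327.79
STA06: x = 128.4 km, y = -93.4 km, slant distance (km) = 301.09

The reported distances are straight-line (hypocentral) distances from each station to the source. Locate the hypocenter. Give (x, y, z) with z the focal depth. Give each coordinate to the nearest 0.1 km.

Each station gives a sphere (x−x_i)² + (y−y_i)² + z² = d_i² (stations at z=0).
Subtracting the STA03 sphere from STA04 and STA05: z² cancels, leaving linear equations in x and y:
54.0 x − 312.4 y = -19995.42
419.8 x − 538.8 y = -77963.82
Solving: x ≈ -133.095, y ≈ 41.000 km (keep extra digits for the depth step; rounded: -133.1, 41.0).
Then from the STA03 sphere: z² = 107.69² − (x + 88.4)² − (y − 114.4)² with x = -133.095, y = 41.000, so z ≈ 64.899 ≈ 64.9 km.
Check against STA06 (with the unrounded solution): distance 301.09 ≈ 301.09 km. ✓

(-133.1, 41.0, 64.9)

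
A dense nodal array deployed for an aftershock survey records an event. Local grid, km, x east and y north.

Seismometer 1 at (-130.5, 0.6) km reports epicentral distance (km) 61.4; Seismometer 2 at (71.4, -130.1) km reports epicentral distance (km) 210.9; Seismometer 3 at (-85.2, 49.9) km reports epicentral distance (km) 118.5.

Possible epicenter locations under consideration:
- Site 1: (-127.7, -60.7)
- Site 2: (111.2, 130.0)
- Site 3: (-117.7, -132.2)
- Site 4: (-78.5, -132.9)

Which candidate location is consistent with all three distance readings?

For each candidate, compare |candidate − station| to the reported distance:
Site 1: residuals Seismometer 1 0.0, Seismometer 2 0.1, Seismometer 3 0.0 → max 0.1 km
Site 2: residuals Seismometer 1 212.8, Seismometer 2 52.2, Seismometer 3 93.6 → max 212.8 km
Site 3: residuals Seismometer 1 72.0, Seismometer 2 21.8, Seismometer 3 66.5 → max 72.0 km
Site 4: residuals Seismometer 1 81.9, Seismometer 2 61.0, Seismometer 3 64.4 → max 81.9 km
Only Site 1 has all residuals ≈ 0.

Site 1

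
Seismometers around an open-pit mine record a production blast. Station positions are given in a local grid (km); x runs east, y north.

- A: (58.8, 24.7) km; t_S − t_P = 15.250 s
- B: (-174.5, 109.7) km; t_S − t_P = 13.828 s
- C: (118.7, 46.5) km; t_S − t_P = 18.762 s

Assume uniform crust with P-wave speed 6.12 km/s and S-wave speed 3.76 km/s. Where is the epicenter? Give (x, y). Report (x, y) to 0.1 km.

Distance from S−P lag: d = Δt · v_P v_S / (v_P − v_S) = Δt · (6.12·3.76)/(6.12−3.76) ≈ 9.7505·Δt.
So d_A = 148.70, d_B = 134.83, d_C = 182.94 km.
Circle about each station: (x − 58.8)² + (y − 24.7)² = 148.70²; (x + 174.5)² + (y − 109.7)² = 134.83²; (x − 118.7)² + (y − 46.5)² = 182.94².
Subtracting pairs of circle equations eliminates x²+y² and gives linear equations (the radical axes):
-466.6 x + 170.0 y = 42349.37
119.8 x + 43.6 y = 829.06
Solving the 2×2 system: x ≈ -41.9, y ≈ 134.1 km.
Check against A (with the unrounded x, y): √((x − 58.8)²+(y − 24.7)²) = 148.71 ≈ 148.70 km. ✓

-41.9 km east, 134.1 km north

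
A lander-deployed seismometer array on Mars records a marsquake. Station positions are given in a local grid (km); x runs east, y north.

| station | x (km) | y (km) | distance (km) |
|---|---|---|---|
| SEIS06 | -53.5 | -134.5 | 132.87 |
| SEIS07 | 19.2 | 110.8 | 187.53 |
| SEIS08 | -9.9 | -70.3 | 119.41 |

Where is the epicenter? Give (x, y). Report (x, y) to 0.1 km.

-117.2 km east, -17.9 km north

Circle about each station: (x + 53.5)² + (y + 134.5)² = 132.87²; (x − 19.2)² + (y − 110.8)² = 187.53²; (x + 9.9)² + (y + 70.3)² = 119.41².
Subtracting the SEIS06 equation from the SEIS07 and SEIS08 equations removes the quadratic terms:
145.4 x + 490.6 y = -25820.28
87.2 x + 128.4 y = -12516.71
Solving the 2×2 system: x ≈ -117.2, y ≈ -17.9 km.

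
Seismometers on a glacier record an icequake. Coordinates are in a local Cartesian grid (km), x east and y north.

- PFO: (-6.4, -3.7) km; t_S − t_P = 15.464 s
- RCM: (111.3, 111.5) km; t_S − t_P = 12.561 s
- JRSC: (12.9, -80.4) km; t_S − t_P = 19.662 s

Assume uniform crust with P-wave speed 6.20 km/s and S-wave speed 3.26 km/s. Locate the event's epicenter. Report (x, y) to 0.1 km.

95.5 km east, 26.6 km north

Distance from S−P lag: d = Δt · v_P v_S / (v_P − v_S) = Δt · (6.20·3.26)/(6.20−3.26) ≈ 6.8748·Δt.
So d_PFO = 106.31, d_RCM = 86.35, d_JRSC = 135.17 km.
Circle about each station: (x + 6.4)² + (y + 3.7)² = 106.31²; (x − 111.3)² + (y − 111.5)² = 86.35²; (x − 12.9)² + (y + 80.4)² = 135.17².
Subtracting pairs of circle equations eliminates x²+y² and gives linear equations (the radical axes):
235.4 x + 230.4 y = 28610.78
38.6 x − 153.4 y = -393.19
Solving the 2×2 system: x ≈ 95.5, y ≈ 26.6 km.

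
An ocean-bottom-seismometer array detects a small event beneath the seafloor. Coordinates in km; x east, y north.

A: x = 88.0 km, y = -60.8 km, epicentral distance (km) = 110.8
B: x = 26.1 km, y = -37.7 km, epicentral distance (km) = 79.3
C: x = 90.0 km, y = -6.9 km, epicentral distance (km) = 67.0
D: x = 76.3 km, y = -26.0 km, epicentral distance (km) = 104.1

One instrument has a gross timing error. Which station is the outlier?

D

Solve using three stations at a time. Using A, B, C (subtract circle equations pairwise → linear system) gives (x, y) ≈ (42.0, 40.1).
Distances from that point to each station vs reported:
  A: calculated 110.9 vs reported 110.8 → residual 0.1 km
  B: calculated 79.4 vs reported 79.3 → residual 0.1 km
  C: calculated 67.2 vs reported 67.0 → residual 0.2 km
  D: calculated 74.5 vs reported 104.1 → residual 29.6 km
A, B, C are mutually consistent (residuals ≈ 0); D is off by 29.6 km.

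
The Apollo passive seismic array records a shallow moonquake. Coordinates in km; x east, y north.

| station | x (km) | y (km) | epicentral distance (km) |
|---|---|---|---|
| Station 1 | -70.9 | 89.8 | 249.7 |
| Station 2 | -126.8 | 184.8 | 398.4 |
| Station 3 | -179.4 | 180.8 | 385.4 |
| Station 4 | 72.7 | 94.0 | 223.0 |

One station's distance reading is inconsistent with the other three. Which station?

Station 2

Solve using three stations at a time. Using Station 1, Station 3, Station 4 (subtract circle equations pairwise → linear system) gives (x, y) ≈ (51.3, -127.9).
Distances from that point to each station vs reported:
  Station 1: calculated 249.6 vs reported 249.7 → residual 0.1 km
  Station 2: calculated 359.8 vs reported 398.4 → residual 38.6 km
  Station 3: calculated 385.4 vs reported 385.4 → residual 0.0 km
  Station 4: calculated 222.9 vs reported 223.0 → residual 0.1 km
Station 1, Station 3, Station 4 are mutually consistent (residuals ≈ 0); Station 2 is off by 38.6 km.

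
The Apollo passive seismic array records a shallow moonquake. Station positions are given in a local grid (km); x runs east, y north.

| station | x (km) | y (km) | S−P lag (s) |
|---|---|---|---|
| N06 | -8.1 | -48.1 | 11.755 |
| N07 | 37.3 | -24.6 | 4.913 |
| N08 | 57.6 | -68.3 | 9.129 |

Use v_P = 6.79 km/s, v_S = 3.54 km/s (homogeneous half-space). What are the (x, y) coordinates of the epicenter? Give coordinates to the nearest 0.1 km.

65.1 km east, -1.2 km north

Distance from S−P lag: d = Δt · v_P v_S / (v_P − v_S) = Δt · (6.79·3.54)/(6.79−3.54) ≈ 7.3959·Δt.
So d_N06 = 86.94, d_N07 = 36.34, d_N08 = 67.52 km.
Circle about each station: (x + 8.1)² + (y + 48.1)² = 86.94²; (x − 37.3)² + (y + 24.6)² = 36.34²; (x − 57.6)² + (y + 68.3)² = 67.52².
Subtracting the N06 equation from the N07 and N08 equations removes the quadratic terms:
90.8 x + 47.0 y = 5855.20
131.4 x − 40.4 y = 8603.04
Solving the 2×2 system: x ≈ 65.1, y ≈ -1.2 km.
Check against N06 (with the unrounded x, y): √((x + 8.1)²+(y + 48.1)²) = 86.94 ≈ 86.94 km. ✓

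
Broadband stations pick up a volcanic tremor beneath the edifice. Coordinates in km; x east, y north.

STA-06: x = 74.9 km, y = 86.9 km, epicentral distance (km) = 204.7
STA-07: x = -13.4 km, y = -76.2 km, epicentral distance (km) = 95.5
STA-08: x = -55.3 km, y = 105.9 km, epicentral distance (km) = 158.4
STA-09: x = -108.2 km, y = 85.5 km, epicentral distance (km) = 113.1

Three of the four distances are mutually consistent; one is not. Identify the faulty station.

Solve using three stations at a time. Using STA-06, STA-07, STA-09 (subtract circle equations pairwise → linear system) gives (x, y) ≈ (-95.3, -26.9).
Distances from that point to each station vs reported:
  STA-06: calculated 204.7 vs reported 204.7 → residual 0.0 km
  STA-07: calculated 95.6 vs reported 95.5 → residual 0.1 km
  STA-08: calculated 138.7 vs reported 158.4 → residual 19.7 km
  STA-09: calculated 113.2 vs reported 113.1 → residual 0.1 km
STA-06, STA-07, STA-09 are mutually consistent (residuals ≈ 0); STA-08 is off by 19.7 km.

STA-08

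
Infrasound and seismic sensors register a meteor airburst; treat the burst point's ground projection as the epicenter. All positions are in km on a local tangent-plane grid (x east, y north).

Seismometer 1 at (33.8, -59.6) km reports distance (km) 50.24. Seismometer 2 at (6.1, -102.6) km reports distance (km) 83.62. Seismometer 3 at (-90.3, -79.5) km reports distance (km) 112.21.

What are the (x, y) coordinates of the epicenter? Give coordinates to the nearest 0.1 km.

Circle about each station: (x − 33.8)² + (y + 59.6)² = 50.24²; (x − 6.1)² + (y + 102.6)² = 83.62²; (x + 90.3)² + (y + 79.5)² = 112.21².
Subtracting the Seismometer 1 equation from the Seismometer 2 and Seismometer 3 equations removes the quadratic terms:
-55.4 x − 86.0 y = 1401.12
-248.2 x − 39.8 y = -287.29
Solving the 2×2 system: x ≈ 4.2, y ≈ -19.0 km.

x ≈ 4.2 km, y ≈ -19.0 km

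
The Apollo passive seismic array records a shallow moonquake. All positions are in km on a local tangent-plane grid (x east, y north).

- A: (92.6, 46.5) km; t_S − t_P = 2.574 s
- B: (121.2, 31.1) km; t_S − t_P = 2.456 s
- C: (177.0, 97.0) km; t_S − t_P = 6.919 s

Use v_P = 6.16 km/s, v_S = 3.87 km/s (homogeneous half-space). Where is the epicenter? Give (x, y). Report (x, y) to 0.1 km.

Distance from S−P lag: d = Δt · v_P v_S / (v_P − v_S) = Δt · (6.16·3.87)/(6.16−3.87) ≈ 10.4101·Δt.
So d_A = 26.80, d_B = 25.57, d_C = 72.03 km.
Circle about each station: (x − 92.6)² + (y − 46.5)² = 26.80²; (x − 121.2)² + (y − 31.1)² = 25.57²; (x − 177.0)² + (y − 97.0)² = 72.03².
Subtracting the A equation from the B and C equations removes the quadratic terms:
57.2 x − 30.8 y = 4984.06
168.8 x + 101.0 y = 25530.91
Solving the 2×2 system: x ≈ 117.5, y ≈ 56.4 km.

(117.5, 56.4)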